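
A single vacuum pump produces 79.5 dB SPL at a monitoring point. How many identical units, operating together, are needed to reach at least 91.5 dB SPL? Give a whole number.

Need L₁ + 10·log₁₀ N ≥ 91.5, i.e. log₁₀ N ≥ 1.20.
N ≥ 10^(12.0/10) = 15.849, so N = 16.

16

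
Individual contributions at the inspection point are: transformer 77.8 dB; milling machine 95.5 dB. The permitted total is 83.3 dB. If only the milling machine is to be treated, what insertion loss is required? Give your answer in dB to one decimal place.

Fixed contribution from the other source: Σ 10^(L/10) = 10^(77.8/10) = 6.026e+07 (77.80 dB).
To meet 83.3 dB overall, the treated milling machine may contribute at most 10^(83.3/10) − 6.026e+07 = 1.535e+08, i.e. 81.86 dB.
Required insertion loss = 95.5 − 81.86 = 13.64 dB.

13.6 dB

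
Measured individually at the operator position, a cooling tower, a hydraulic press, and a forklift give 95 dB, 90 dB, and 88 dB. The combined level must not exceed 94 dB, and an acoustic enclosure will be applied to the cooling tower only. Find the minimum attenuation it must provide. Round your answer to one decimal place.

5.6 dB

Everything except the cooling tower sums to 10^(90/10) + 10^(88/10) = 1.631e+09 in linear terms, 92.12 dB.
To meet 94 dB overall, the treated cooling tower may contribute at most 10^(94/10) − 1.631e+09 = 8.809e+08, i.e. 89.45 dB.
So the cooling tower must be reduced from 95 to 89.45 dB: IL = 5.55 dB.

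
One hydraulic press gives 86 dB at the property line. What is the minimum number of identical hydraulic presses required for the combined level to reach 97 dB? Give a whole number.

The shortfall is 97 − 86 = 11.0 dB, and N units add 10·log₁₀ N, so need 10·log₁₀ N ≥ 11.0.
N ≥ 10^(11.0/10) = 12.589, so N = 13.

13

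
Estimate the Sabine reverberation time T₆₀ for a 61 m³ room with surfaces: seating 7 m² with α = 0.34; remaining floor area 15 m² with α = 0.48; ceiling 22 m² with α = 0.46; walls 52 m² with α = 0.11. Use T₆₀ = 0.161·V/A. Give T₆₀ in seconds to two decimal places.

0.39 s

A = Σ Sᵢαᵢ = 7·0.34 + 15·0.48 + 22·0.46 + 52·0.11 = 25.42 m².
T₆₀ = 0.161 × 61 / 25.42 = 0.386 s.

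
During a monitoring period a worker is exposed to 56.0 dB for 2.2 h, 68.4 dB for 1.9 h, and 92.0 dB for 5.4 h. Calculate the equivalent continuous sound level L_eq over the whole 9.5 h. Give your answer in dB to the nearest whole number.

90 dB

L_eq = 10·log₁₀[(1/T)·Σ tᵢ·10^(Lᵢ/10)] with T = 9.5 h.
Σ tᵢ·10^(Lᵢ/10) = 2.2·10^(56.0/10) + 1.9·10^(68.4/10) + 5.4·10^(92.0/10) = 8.572e+09.
L_eq = 10·log₁₀(8.572e+09/9.5) = 89.55 dB.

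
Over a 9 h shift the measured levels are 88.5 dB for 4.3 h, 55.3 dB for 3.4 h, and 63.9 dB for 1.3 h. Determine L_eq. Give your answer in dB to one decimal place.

L_eq = 10·log₁₀[(1/T)·Σ tᵢ·10^(Lᵢ/10)] with T = 9 h.
Σ tᵢ·10^(Lᵢ/10) = 4.3·10^(88.5/10) + 3.4·10^(55.3/10) + 1.3·10^(63.9/10) = 3.049e+09.
L_eq = 10·log₁₀(3.049e+09/9) = 85.30 dB.

85.3 dB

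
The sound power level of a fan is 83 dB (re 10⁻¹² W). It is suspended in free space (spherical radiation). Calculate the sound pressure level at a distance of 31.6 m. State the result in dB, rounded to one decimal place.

The power spreads over a sphere of area 4π·r², so L_p = L_w − 10·log₁₀(4π·r²).
4π·r² = 1.255e+04 m², 10·log₁₀ of that is 40.986 dB.
L_p = 83 − 40.986 = 42.01 dB.

42.0 dB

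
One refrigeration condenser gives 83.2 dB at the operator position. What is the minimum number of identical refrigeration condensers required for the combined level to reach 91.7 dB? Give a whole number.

8

Need L₁ + 10·log₁₀ N ≥ 91.7, i.e. log₁₀ N ≥ 0.85.
N ≥ 10^(8.5/10) = 7.079, so N = 8.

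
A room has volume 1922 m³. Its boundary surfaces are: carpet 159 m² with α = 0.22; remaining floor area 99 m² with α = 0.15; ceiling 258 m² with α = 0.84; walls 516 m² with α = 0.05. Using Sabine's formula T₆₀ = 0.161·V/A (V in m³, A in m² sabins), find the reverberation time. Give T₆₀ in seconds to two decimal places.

1.06 s

Total absorption A = 159·0.22 + 99·0.15 + 258·0.84 + 516·0.05 = 292.35 m² sabins.
T₆₀ = 0.161 × 1922 / 292.35 = 1.058 s.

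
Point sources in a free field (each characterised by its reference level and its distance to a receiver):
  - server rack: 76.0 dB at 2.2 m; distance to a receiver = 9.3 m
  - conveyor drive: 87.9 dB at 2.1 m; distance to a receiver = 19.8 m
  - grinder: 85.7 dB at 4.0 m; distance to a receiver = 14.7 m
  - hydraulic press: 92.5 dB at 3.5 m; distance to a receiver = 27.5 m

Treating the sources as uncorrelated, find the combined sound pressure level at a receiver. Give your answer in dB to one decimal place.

First find each source's level at the receiver (point-source: −20·log₁₀(r/r_ref)), then combine on an intensity basis.
server rack: 76.0 − 20·log₁₀(9.3/2.2) = 76.0 − 12.52 = 63.48 dB.
conveyor drive: 87.9 − 20·log₁₀(19.8/2.1) = 87.9 − 19.49 = 68.41 dB.
grinder: 85.7 − 20·log₁₀(14.7/4.0) = 85.7 − 11.31 = 74.39 dB.
hydraulic press: 92.5 − 20·log₁₀(27.5/3.5) = 92.5 − 17.91 = 74.59 dB.
Σ 10^(L/10) = 6.548e+07 → L_total = 10·log₁₀(6.548e+07) = 78.16 dB.

78.2 dB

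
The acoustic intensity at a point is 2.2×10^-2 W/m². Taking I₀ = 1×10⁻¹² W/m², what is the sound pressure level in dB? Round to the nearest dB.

103 dB

Dividing by I₀ shifts the exponent by 12: I/I₀ = 2.2×10^10.
L = 10·(0.3424 + 10) = 103.42 dB.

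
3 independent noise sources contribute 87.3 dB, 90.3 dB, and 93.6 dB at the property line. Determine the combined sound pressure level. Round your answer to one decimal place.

95.9 dB

Incoherent sources combine by intensity addition: L_total = 10·log₁₀(Σ 10^(L_i/10)).
Σ 10^(L/10) = 10^(87.3/10) + 10^(90.3/10) + 10^(93.6/10) = 3.899e+09.
L_total = 10·log₁₀(3.899e+09) = 95.91 dB.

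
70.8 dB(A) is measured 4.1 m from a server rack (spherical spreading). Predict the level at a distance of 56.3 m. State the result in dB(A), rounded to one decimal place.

48.0 dB(A)

Spherical spreading from a point source gives a 20·log₁₀(r₂/r₁) drop.
L₂ = 70.8 − 20·log₁₀(56.3/4.1) = 70.8 − 22.754 = 48.05 dB(A).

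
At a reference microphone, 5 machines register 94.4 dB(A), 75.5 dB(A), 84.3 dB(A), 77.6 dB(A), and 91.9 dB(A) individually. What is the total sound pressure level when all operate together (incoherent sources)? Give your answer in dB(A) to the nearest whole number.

97 dB(A)

Incoherent sources combine by intensity addition: L_total = 10·log₁₀(Σ 10^(L_i/10)).
Σ 10^(L/10) = 10^(94.4/10) + 10^(75.5/10) + 10^(84.3/10) + 10^(77.6/10) + 10^(91.9/10) = 4.665e+09.
L_total = 10·log₁₀(4.665e+09) = 96.69 dB(A).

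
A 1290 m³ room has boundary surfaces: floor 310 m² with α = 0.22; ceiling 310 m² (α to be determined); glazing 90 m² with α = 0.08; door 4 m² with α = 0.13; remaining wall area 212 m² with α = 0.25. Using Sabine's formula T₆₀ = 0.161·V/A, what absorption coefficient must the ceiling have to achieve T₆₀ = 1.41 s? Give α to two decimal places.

0.06

Required total absorption A = 0.161·1290/1.41 = 147.30 m².
Absorption from the other surfaces = 310·0.22 + 90·0.08 + 4·0.13 + 212·0.25 = 128.92 m², so the ceiling must supply 18.38 m² over 310 m².
α = 18.38/310 = 0.059.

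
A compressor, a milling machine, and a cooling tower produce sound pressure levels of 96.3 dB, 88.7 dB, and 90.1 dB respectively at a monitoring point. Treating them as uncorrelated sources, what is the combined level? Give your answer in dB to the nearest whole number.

For uncorrelated sources the intensities add, so convert each level to linear form, sum, and take 10·log₁₀ of the total.
Σ 10^(L/10) = 10^(96.3/10) + 10^(88.7/10) + 10^(90.1/10) = 6.030e+09.
L_total = 10·log₁₀(6.030e+09) = 97.80 dB.

98 dB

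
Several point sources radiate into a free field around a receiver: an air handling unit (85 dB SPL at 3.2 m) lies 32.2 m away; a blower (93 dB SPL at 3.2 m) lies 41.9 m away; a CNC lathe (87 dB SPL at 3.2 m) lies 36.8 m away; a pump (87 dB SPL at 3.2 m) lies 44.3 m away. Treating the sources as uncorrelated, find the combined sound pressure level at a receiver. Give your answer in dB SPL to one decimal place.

73.3 dB SPL

Propagate each source to the receiver with L = L_ref − 20·log₁₀(r/r_ref), then add intensities.
air handling unit: 85 − 20·log₁₀(32.2/3.2) = 85 − 20.05 = 64.95 dB SPL.
blower: 93 − 20·log₁₀(41.9/3.2) = 93 − 22.34 = 70.66 dB SPL.
CNC lathe: 87 − 20·log₁₀(36.8/3.2) = 87 − 21.21 = 65.79 dB SPL.
pump: 87 − 20·log₁₀(44.3/3.2) = 87 − 22.83 = 64.17 dB SPL.
Σ 10^(L/10) = 2.117e+07 → L_total = 10·log₁₀(2.117e+07) = 73.26 dB SPL.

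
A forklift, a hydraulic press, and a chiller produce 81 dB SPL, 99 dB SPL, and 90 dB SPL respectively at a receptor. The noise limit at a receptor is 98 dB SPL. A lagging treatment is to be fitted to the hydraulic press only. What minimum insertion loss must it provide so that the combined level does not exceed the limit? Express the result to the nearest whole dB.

2 dB

Fixed contribution from the other sources: Σ 10^(L/10) = 10^(81/10) + 10^(90/10) = 1.126e+09 (90.51 dB SPL).
The limit corresponds to 10^(98/10) = 6.310e+09; subtracting the fixed part leaves 5.184e+09 for the hydraulic press, i.e. 97.15 dB SPL.
So the hydraulic press must be reduced from 99 to 97.15 dB SPL: IL = 1.85 dB.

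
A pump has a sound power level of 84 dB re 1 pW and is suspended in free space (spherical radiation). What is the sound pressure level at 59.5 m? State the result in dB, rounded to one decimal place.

The power spreads over a sphere of area 4π·r², so L_p = L_w − 10·log₁₀(4π·r²).
4π·r² = 4.449e+04 m², 10·log₁₀ of that is 46.482 dB.
L_p = 84 − 46.482 = 37.52 dB.

37.5 dB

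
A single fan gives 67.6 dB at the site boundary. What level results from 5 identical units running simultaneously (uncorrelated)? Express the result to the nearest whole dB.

L_total = L₁ + 10·log₁₀ N for N identical incoherent sources.
L_total = 67.6 + 10·log₁₀(5) = 67.6 + 6.990 = 74.59 dB.

75 dB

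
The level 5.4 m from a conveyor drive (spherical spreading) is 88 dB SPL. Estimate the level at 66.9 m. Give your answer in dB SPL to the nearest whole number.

Spherical spreading from a point source gives a 20·log₁₀(r₂/r₁) drop.
L₂ = 88 − 20·log₁₀(66.9/5.4) = 88 − 21.861 = 66.14 dB SPL.

66 dB SPL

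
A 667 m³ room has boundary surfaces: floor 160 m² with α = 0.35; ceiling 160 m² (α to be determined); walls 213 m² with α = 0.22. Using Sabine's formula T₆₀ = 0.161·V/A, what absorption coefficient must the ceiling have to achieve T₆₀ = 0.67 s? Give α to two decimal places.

A = 0.161·V/T₆₀ = 0.161·667/0.67 = 160.28 m² sabins.
Absorption from the other surfaces = 160·0.35 + 213·0.22 = 102.86 m², so the ceiling must supply 57.42 m² over 160 m².
α = 57.42/160 = 0.359.

0.36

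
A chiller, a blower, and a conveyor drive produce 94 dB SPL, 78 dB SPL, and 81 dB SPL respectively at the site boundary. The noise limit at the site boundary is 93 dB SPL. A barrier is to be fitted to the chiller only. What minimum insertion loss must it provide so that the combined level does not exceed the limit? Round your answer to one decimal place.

1.4 dB

The untreated sources together contribute 10^(78/10) + 10^(81/10) = 1.890e+08, i.e. 82.76 dB SPL.
To meet 93 dB SPL overall, the treated chiller may contribute at most 10^(93/10) − 1.890e+08 = 1.806e+09, i.e. 92.57 dB SPL.
So the chiller must be reduced from 94 to 92.57 dB SPL: IL = 1.43 dB.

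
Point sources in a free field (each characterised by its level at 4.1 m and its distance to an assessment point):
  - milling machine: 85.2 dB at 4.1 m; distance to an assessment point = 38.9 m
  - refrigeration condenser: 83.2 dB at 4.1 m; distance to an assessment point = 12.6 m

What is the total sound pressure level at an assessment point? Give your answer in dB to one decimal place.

Apply inverse-square spreading to bring every level to the receiver, then sum 10^(L/10).
milling machine: 85.2 − 20·log₁₀(38.9/4.1) = 85.2 − 19.54 = 65.66 dB.
refrigeration condenser: 83.2 − 20·log₁₀(12.6/4.1) = 83.2 − 9.75 = 73.45 dB.
Σ 10^(L/10) = 2.580e+07 → L_total = 10·log₁₀(2.580e+07) = 74.12 dB.

74.1 dB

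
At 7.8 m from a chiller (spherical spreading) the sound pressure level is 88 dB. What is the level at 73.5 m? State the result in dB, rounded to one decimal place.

Point-source attenuation: ΔL = 20·log₁₀(r₂/r₁) = 20·log₁₀(73.5/7.8) = 19.484 dB.
L₂ = 88 − 20·log₁₀(73.5/7.8) = 88 − 19.484 = 68.52 dB.

68.5 dB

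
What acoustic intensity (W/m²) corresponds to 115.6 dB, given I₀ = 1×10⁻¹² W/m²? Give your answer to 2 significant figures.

0.36 W/m²

L = 10·log₁₀(I/I₀) ⇒ I = I₀·10^(L/10) = 10⁻¹² × 10^11.56.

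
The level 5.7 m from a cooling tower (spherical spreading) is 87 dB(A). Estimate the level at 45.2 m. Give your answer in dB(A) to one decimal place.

69.0 dB(A)

For a point source, L₂ = L₁ − 20·log₁₀(r₂/r₁).
L₂ = 87 − 20·log₁₀(45.2/5.7) = 87 − 17.985 = 69.01 dB(A).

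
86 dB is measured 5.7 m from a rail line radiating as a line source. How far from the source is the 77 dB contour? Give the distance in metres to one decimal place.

For a line source L₁ − L₂ = 10·log₁₀(r₂/r₁), so r₂ = r₁·10^((L₁−L₂)/10).
r₂ = 5.7·10^((86−77)/10) = 5.7·10^(9.0/10) = 45.28 m.

45.3 m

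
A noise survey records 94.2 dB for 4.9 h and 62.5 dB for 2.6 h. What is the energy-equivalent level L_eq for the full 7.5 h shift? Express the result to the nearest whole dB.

92 dB

L_eq = 10·log₁₀[(1/T)·Σ tᵢ·10^(Lᵢ/10)] with T = 7.5 h.
Σ tᵢ·10^(Lᵢ/10) = 4.9·10^(94.2/10) + 2.6·10^(62.5/10) = 1.289e+10.
L_eq = 10·log₁₀(1.289e+10/7.5) = 92.35 dB.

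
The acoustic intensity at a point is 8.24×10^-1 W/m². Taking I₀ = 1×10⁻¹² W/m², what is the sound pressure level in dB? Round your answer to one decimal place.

L = 10·log₁₀(I/I₀) = 10·log₁₀(8.24×10^-1/10⁻¹²) = 10·log₁₀(8.24×10^11).
L = 10·(0.9159 + 11) = 119.16 dB.

119.2 dB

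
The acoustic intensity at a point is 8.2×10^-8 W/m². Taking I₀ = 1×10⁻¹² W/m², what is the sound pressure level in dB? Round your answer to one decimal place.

I/I₀ = 8.2×10^-8/10⁻¹² = 8.2×10^4, and L = 10·log₁₀(I/I₀).
L = 10·(0.9138 + 4) = 49.14 dB.

49.1 dB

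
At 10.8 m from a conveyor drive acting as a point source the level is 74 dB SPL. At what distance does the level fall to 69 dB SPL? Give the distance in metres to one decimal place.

For a point source L₁ − L₂ = 20·log₁₀(r₂/r₁), so r₂ = r₁·10^((L₁−L₂)/20).
r₂ = 10.8·10^((74−69)/20) = 10.8·10^(5.0/20) = 19.21 m.

19.2 m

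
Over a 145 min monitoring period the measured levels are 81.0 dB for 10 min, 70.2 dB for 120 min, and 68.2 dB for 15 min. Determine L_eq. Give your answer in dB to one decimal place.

72.6 dB

L_eq = 10·log₁₀[(1/T)·Σ tᵢ·10^(Lᵢ/10)] with T = 145 min.
Σ tᵢ·10^(Lᵢ/10) = 10·10^(81.0/10) + 120·10^(70.2/10) + 15·10^(68.2/10) = 2.615e+09.
L_eq = 10·log₁₀(2.615e+09/145) = 72.56 dB.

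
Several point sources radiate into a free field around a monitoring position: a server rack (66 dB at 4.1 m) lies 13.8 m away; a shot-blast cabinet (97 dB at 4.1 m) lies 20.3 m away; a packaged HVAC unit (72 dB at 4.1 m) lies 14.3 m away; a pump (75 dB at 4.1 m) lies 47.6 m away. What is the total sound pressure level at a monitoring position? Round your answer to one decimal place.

Apply inverse-square spreading to bring every level to the receiver, then sum 10^(L/10).
server rack: 66 − 20·log₁₀(13.8/4.1) = 66 − 10.54 = 55.46 dB.
shot-blast cabinet: 97 − 20·log₁₀(20.3/4.1) = 97 − 13.89 = 83.11 dB.
packaged HVAC unit: 72 − 20·log₁₀(14.3/4.1) = 72 − 10.85 = 61.15 dB.
pump: 75 − 20·log₁₀(47.6/4.1) = 75 − 21.30 = 53.70 dB.
Σ 10^(L/10) = 2.063e+08 → L_total = 10·log₁₀(2.063e+08) = 83.15 dB.

83.1 dB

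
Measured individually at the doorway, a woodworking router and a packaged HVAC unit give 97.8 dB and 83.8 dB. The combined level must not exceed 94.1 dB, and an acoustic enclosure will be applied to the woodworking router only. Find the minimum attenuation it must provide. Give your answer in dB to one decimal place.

4.1 dB

Everything except the woodworking router sums to 10^(83.8/10) = 2.399e+08 in linear terms, 83.80 dB.
To meet 94.1 dB overall, the treated woodworking router may contribute at most 10^(94.1/10) − 2.399e+08 = 2.331e+09, i.e. 93.67 dB.
So the woodworking router must be reduced from 97.8 to 93.67 dB: IL = 4.13 dB.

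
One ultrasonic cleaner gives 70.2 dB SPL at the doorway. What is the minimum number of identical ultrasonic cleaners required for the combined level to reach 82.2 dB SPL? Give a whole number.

16

N identical sources give L₁ + 10·log₁₀ N, so require 10·log₁₀ N ≥ 82.2 − 70.2 = 12.0 dB.
N ≥ 10^(12.0/10) = 15.849, so N = 16.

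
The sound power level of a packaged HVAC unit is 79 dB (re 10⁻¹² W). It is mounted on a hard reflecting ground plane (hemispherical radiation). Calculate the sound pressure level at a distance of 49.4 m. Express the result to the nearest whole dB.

37 dB

The power spreads over a hemisphere of area 2π·r², so L_p = L_w − 10·log₁₀(2π·r²).
2π·r² = 1.533e+04 m², 10·log₁₀ of that is 41.856 dB.
L_p = 79 − 41.856 = 37.14 dB.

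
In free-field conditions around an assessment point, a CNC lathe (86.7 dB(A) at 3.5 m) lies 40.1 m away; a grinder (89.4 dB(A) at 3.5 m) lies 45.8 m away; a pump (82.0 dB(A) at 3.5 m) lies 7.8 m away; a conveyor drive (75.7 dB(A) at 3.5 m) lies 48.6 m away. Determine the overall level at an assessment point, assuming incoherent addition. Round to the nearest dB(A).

76 dB(A)

First find each source's level at the receiver (point-source: −20·log₁₀(r/r_ref)), then combine on an intensity basis.
CNC lathe: 86.7 − 20·log₁₀(40.1/3.5) = 86.7 − 21.18 = 65.52 dB(A).
grinder: 89.4 − 20·log₁₀(45.8/3.5) = 89.4 − 22.34 = 67.06 dB(A).
pump: 82.0 − 20·log₁₀(7.8/3.5) = 82.0 − 6.96 = 75.04 dB(A).
conveyor drive: 75.7 − 20·log₁₀(48.6/3.5) = 75.7 − 22.85 = 52.85 dB(A).
Σ 10^(L/10) = 4.075e+07 → L_total = 10·log₁₀(4.075e+07) = 76.10 dB(A).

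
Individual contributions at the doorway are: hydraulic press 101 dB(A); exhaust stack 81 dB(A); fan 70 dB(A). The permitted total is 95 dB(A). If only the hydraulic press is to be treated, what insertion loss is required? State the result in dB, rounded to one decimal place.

6.2 dB

The untreated sources together contribute 10^(81/10) + 10^(70/10) = 1.359e+08, i.e. 81.33 dB(A).
To meet 95 dB(A) overall, the treated hydraulic press may contribute at most 10^(95/10) − 1.359e+08 = 3.026e+09, i.e. 94.81 dB(A).
So the hydraulic press must be reduced from 101 to 94.81 dB(A): IL = 6.19 dB.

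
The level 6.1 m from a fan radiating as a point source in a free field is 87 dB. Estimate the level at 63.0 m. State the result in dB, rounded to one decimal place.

Point-source attenuation: ΔL = 20·log₁₀(r₂/r₁) = 20·log₁₀(63.0/6.1) = 20.280 dB.
L₂ = 87 − 20·log₁₀(63.0/6.1) = 87 − 20.280 = 66.72 dB.

66.7 dB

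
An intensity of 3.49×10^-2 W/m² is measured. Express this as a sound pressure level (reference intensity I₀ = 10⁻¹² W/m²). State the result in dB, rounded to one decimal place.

Dividing by I₀ shifts the exponent by 12: I/I₀ = 3.49×10^10.
L = 10·(0.5428 + 10) = 105.43 dB.

105.4 dB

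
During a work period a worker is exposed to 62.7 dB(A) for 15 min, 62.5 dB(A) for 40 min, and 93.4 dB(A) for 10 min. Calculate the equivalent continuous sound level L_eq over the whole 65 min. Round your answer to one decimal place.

85.3 dB(A)

The energy average is taken in the linear domain: L_eq = 10·log₁₀[(Σ tᵢ·10^(Lᵢ/10))/T], T = 65 min.
Σ tᵢ·10^(Lᵢ/10) = 15·10^(62.7/10) + 40·10^(62.5/10) + 10·10^(93.4/10) = 2.198e+10.
L_eq = 10·log₁₀(2.198e+10/65) = 85.29 dB(A).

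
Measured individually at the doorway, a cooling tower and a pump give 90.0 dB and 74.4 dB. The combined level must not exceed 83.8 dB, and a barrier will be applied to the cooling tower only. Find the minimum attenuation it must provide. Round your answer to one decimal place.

6.7 dB

Fixed contribution from the other source: Σ 10^(L/10) = 10^(74.4/10) = 2.754e+07 (74.40 dB).
To meet 83.8 dB overall, the treated cooling tower may contribute at most 10^(83.8/10) − 2.754e+07 = 2.123e+08, i.e. 83.27 dB.
Required insertion loss = 90.0 − 83.27 = 6.73 dB.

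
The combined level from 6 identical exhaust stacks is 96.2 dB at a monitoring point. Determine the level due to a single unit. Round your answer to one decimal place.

6 equal contributions raise the level by 10·log₁₀ 6 = 7.782 dB, so each unit alone gives 96.2 − 7.782.

88.4 dB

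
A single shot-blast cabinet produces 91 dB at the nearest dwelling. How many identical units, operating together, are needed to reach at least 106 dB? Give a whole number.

N identical sources give L₁ + 10·log₁₀ N, so require 10·log₁₀ N ≥ 106 − 91 = 15.0 dB.
N ≥ 10^(15.0/10) = 31.623, so N = 32.

32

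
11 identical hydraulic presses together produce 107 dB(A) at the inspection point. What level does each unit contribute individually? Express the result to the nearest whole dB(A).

Dividing the total intensity by 11 lowers the level by 10·log₁₀ 11 = 10.414 dB: L₁ = 107 − 10.414.

97 dB(A)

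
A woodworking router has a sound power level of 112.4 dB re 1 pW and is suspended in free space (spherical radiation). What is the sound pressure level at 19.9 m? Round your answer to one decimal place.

L_p = L_w − 10·log₁₀(4π·r²) with r = 19.9 m.
4π·r² = 4976 m², 10·log₁₀ of that is 36.969 dB.
L_p = 112.4 − 36.969 = 75.43 dB.

75.4 dB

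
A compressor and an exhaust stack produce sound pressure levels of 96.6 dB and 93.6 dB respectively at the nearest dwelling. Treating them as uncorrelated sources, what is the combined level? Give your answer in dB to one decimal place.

98.4 dB

Incoherent sources combine by intensity addition: L_total = 10·log₁₀(Σ 10^(L_i/10)).
Σ 10^(L/10) = 10^(96.6/10) + 10^(93.6/10) = 6.862e+09.
L_total = 10·log₁₀(6.862e+09) = 98.36 dB.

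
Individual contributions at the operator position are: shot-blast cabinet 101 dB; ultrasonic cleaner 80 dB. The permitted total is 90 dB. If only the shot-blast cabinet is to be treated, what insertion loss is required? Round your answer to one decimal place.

Everything except the shot-blast cabinet sums to 10^(80/10) = 1.000e+08 in linear terms, 80.00 dB.
To meet 90 dB overall, the treated shot-blast cabinet may contribute at most 10^(90/10) − 1.000e+08 = 9.000e+08, i.e. 89.54 dB.
Required insertion loss = 101 − 89.54 = 11.46 dB.

11.5 dB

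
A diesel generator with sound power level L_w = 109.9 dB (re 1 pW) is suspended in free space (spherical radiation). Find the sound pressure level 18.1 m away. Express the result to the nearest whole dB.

74 dB

L_p = L_w − 10·log₁₀(4π·r²) with r = 18.1 m.
4π·r² = 4117 m², 10·log₁₀ of that is 36.146 dB.
L_p = 109.9 − 36.146 = 73.75 dB.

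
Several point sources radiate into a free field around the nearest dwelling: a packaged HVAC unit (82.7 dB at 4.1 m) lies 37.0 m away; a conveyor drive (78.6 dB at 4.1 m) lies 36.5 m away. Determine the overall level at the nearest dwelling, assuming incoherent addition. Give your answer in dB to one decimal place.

Propagate each source to the receiver with L = L_ref − 20·log₁₀(r/r_ref), then add intensities.
packaged HVAC unit: 82.7 − 20·log₁₀(37.0/4.1) = 82.7 − 19.11 = 63.59 dB.
conveyor drive: 78.6 − 20·log₁₀(36.5/4.1) = 78.6 − 18.99 = 59.61 dB.
Σ 10^(L/10) = 3.201e+06 → L_total = 10·log₁₀(3.201e+06) = 65.05 dB.

65.1 dB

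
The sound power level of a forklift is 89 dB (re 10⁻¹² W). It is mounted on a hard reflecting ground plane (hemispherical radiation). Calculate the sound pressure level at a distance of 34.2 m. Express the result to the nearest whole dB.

Free-field hemispherical radiation: L_p = L_w − 10·log₁₀(2π·r²), r = 34.2 m.
2π·r² = 7349 m², 10·log₁₀ of that is 38.662 dB.
L_p = 89 − 38.662 = 50.34 dB.

50 dB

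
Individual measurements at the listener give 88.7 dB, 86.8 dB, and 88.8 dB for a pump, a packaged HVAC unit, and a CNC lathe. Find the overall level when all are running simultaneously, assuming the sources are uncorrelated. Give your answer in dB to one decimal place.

For uncorrelated sources the intensities add, so convert each level to linear form, sum, and take 10·log₁₀ of the total.
Σ 10^(L/10) = 10^(88.7/10) + 10^(86.8/10) + 10^(88.8/10) = 1.979e+09.
L_total = 10·log₁₀(1.979e+09) = 92.96 dB.

93.0 dB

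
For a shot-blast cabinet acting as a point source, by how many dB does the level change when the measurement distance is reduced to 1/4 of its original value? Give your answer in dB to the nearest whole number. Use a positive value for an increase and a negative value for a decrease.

+12 dB

Point-source spreading: ΔL = −20·log₁₀(r₂/r₁).
ΔL = −20·log₁₀(0.25) = +12.04 dB.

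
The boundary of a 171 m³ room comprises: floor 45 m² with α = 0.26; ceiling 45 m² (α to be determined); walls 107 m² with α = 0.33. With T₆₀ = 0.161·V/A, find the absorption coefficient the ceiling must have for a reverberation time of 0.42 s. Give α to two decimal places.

A = 0.161·V/T₆₀ = 0.161·171/0.42 = 65.55 m² sabins.
Absorption from the other surfaces = 45·0.26 + 107·0.33 = 47.01 m², so the ceiling must supply 18.54 m² over 45 m².
α = 18.54/45 = 0.412.

0.41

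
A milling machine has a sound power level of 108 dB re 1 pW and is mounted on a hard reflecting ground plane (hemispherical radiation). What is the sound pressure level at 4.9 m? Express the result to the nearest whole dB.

The power spreads over a hemisphere of area 2π·r², so L_p = L_w − 10·log₁₀(2π·r²).
2π·r² = 150.9 m², 10·log₁₀ of that is 21.786 dB.
L_p = 108 − 21.786 = 86.21 dB.

86 dB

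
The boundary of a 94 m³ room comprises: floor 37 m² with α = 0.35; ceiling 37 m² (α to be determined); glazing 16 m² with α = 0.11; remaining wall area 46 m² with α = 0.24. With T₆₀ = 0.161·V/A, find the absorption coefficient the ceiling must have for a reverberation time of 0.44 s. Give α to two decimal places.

From T₆₀ = 0.161·V/A, the target T₆₀ = 0.44 s needs A = 0.161·94/0.44 = 34.40 m².
Absorption from the other surfaces = 37·0.35 + 16·0.11 + 46·0.24 = 25.75 m², so the ceiling must supply 8.65 m² over 37 m².
α = 8.65/37 = 0.234.

0.23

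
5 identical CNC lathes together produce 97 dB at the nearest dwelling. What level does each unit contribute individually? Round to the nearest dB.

Dividing the total intensity by 5 lowers the level by 10·log₁₀ 5 = 6.990 dB: L₁ = 97 − 6.990.

90 dB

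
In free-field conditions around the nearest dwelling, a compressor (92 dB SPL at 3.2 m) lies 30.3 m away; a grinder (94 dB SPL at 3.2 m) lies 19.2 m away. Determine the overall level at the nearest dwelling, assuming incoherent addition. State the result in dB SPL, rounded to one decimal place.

First find each source's level at the receiver (point-source: −20·log₁₀(r/r_ref)), then combine on an intensity basis.
compressor: 92 − 20·log₁₀(30.3/3.2) = 92 − 19.53 = 72.47 dB SPL.
grinder: 94 − 20·log₁₀(19.2/3.2) = 94 − 15.56 = 78.44 dB SPL.
Σ 10^(L/10) = 8.745e+07 → L_total = 10·log₁₀(8.745e+07) = 79.42 dB SPL.

79.4 dB SPL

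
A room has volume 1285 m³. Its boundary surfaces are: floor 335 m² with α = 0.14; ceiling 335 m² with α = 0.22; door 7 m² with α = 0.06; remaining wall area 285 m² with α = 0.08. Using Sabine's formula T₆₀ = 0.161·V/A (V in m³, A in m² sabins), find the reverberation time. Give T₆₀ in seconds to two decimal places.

1.44 s

A = Σ Sᵢαᵢ = 335·0.14 + 335·0.22 + 7·0.06 + 285·0.08 = 143.82 m².
T₆₀ = 0.161·V/A = 0.161·1285/143.82 = 1.438 s.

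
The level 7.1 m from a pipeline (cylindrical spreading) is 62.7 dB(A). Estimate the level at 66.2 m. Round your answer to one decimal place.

Line-source attenuation: ΔL = 10·log₁₀(r₂/r₁) = 10·log₁₀(66.2/7.1) = 9.696 dB.
L₂ = 62.7 − 10·log₁₀(66.2/7.1) = 62.7 − 9.696 = 53.00 dB(A).

53.0 dB(A)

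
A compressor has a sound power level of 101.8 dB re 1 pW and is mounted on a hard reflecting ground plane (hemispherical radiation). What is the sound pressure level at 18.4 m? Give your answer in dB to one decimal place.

68.5 dB

Free-field hemispherical radiation: L_p = L_w − 10·log₁₀(2π·r²), r = 18.4 m.
2π·r² = 2127 m², 10·log₁₀ of that is 33.278 dB.
L_p = 101.8 − 33.278 = 68.52 dB.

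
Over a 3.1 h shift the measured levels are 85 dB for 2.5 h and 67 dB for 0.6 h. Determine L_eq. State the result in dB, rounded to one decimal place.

84.1 dB

L_eq = 10·log₁₀[(1/T)·Σ tᵢ·10^(Lᵢ/10)] with T = 3.1 h.
Σ tᵢ·10^(Lᵢ/10) = 2.5·10^(85/10) + 0.6·10^(67/10) = 7.936e+08.
L_eq = 10·log₁₀(7.936e+08/3.1) = 84.08 dB.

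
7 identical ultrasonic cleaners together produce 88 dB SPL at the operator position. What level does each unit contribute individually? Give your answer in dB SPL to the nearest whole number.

80 dB SPL

7 equal contributions raise the level by 10·log₁₀ 7 = 8.451 dB, so each unit alone gives 88 − 8.451.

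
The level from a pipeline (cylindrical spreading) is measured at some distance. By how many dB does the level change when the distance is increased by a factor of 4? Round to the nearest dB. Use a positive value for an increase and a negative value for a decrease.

-6 dB

A line source loses 3 dB per doubling of distance; generally ΔL = −10·log₁₀(r₂/r₁).
ΔL = −10·log₁₀(4) = -6.02 dB.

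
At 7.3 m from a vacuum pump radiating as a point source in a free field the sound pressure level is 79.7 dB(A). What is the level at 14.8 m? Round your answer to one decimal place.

73.6 dB(A)

For a point source, L₂ = L₁ − 20·log₁₀(r₂/r₁).
L₂ = 79.7 − 20·log₁₀(14.8/7.3) = 79.7 − 6.139 = 73.56 dB(A).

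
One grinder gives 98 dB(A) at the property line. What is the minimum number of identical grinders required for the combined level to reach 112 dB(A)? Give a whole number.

26

N identical sources give L₁ + 10·log₁₀ N, so require 10·log₁₀ N ≥ 112 − 98 = 14.0 dB.
N ≥ 10^(14.0/10) = 25.119, so N = 26.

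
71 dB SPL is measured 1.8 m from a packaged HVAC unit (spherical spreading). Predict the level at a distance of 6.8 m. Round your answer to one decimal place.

For a point source, L₂ = L₁ − 20·log₁₀(r₂/r₁).
L₂ = 71 − 20·log₁₀(6.8/1.8) = 71 − 11.545 = 59.46 dB SPL.

59.5 dB SPL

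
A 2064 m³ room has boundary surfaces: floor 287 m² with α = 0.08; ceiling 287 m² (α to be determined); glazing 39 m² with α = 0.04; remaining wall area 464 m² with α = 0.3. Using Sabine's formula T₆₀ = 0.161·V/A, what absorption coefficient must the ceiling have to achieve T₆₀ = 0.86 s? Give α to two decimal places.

A = 0.161·V/T₆₀ = 0.161·2064/0.86 = 386.40 m² sabins.
Absorption from the other surfaces = 287·0.08 + 39·0.04 + 464·0.3 = 163.72 m², so the ceiling must supply 222.68 m² over 287 m².
α = 222.68/287 = 0.776.

0.78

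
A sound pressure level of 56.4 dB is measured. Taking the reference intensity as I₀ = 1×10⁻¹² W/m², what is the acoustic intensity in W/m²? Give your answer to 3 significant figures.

I = I₀·10^(L/10) = 10⁻¹² × 10^(56.4/10) = 10^(-6.360).

4.37e-07 W/m²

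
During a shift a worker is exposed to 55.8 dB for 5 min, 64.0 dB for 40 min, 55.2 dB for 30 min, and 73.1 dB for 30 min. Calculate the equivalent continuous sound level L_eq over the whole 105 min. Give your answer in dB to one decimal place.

68.4 dB

The energy average is taken in the linear domain: L_eq = 10·log₁₀[(Σ tᵢ·10^(Lᵢ/10))/T], T = 105 min.
Σ tᵢ·10^(Lᵢ/10) = 5·10^(55.8/10) + 40·10^(64.0/10) + 30·10^(55.2/10) + 30·10^(73.1/10) = 7.248e+08.
L_eq = 10·log₁₀(7.248e+08/105) = 68.39 dB.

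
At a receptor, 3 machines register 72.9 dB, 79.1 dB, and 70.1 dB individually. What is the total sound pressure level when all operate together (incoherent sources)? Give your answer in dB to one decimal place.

For uncorrelated sources the intensities add, so convert each level to linear form, sum, and take 10·log₁₀ of the total.
Σ 10^(L/10) = 10^(72.9/10) + 10^(79.1/10) + 10^(70.1/10) = 1.110e+08.
L_total = 10·log₁₀(1.110e+08) = 80.45 dB.

80.5 dB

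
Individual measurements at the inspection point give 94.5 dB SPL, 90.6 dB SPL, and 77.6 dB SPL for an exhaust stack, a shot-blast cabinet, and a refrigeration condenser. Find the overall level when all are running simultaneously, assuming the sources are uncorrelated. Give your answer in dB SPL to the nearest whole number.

96 dB SPL

Incoherent sources combine by intensity addition: L_total = 10·log₁₀(Σ 10^(L_i/10)).
Σ 10^(L/10) = 10^(94.5/10) + 10^(90.6/10) + 10^(77.6/10) = 4.024e+09.
L_total = 10·log₁₀(4.024e+09) = 96.05 dB SPL.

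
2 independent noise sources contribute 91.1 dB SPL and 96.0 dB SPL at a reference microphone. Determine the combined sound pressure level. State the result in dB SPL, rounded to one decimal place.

97.2 dB SPL

Incoherent sources combine by intensity addition: L_total = 10·log₁₀(Σ 10^(L_i/10)).
Σ 10^(L/10) = 10^(91.1/10) + 10^(96.0/10) = 5.269e+09.
L_total = 10·log₁₀(5.269e+09) = 97.22 dB SPL.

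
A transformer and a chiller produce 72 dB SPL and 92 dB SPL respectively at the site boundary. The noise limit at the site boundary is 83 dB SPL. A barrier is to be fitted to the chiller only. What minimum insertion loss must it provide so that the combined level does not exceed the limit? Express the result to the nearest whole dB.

9 dB

The untreated sources together contribute 10^(72/10) = 1.585e+07, i.e. 72.00 dB SPL.
To meet 83 dB SPL overall, the treated chiller may contribute at most 10^(83/10) − 1.585e+07 = 1.837e+08, i.e. 82.64 dB SPL.
So the chiller must be reduced from 92 to 82.64 dB SPL: IL = 9.36 dB.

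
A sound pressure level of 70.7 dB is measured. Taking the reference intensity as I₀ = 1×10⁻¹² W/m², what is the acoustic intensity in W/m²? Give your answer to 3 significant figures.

L = 10·log₁₀(I/I₀) ⇒ I = I₀·10^(L/10) = 10⁻¹² × 10^7.07.

1.17e-05 W/m²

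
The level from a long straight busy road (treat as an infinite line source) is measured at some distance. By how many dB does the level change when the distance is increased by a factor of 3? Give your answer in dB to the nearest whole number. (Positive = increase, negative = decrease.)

-5 dB

A line source loses 3 dB per doubling of distance; generally ΔL = −10·log₁₀(r₂/r₁).
ΔL = −10·log₁₀(3) = -4.77 dB.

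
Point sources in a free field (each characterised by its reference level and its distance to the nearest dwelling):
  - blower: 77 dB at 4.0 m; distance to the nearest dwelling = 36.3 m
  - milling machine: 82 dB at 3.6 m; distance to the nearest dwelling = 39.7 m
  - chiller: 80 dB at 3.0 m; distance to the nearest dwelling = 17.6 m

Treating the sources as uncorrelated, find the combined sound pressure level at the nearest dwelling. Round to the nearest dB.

Apply inverse-square spreading to bring every level to the receiver, then sum 10^(L/10).
blower: 77 − 20·log₁₀(36.3/4.0) = 77 − 19.16 = 57.84 dB.
milling machine: 82 − 20·log₁₀(39.7/3.6) = 82 − 20.85 = 61.15 dB.
chiller: 80 − 20·log₁₀(17.6/3.0) = 80 − 15.37 = 64.63 dB.
Σ 10^(L/10) = 4.817e+06 → L_total = 10·log₁₀(4.817e+06) = 66.83 dB.

67 dB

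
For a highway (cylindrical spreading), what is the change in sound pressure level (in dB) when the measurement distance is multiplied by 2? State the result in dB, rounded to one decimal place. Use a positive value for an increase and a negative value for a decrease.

-3.0 dB

Line-source spreading: ΔL = −10·log₁₀(r₂/r₁).
ΔL = −10·log₁₀(2) = -3.01 dB.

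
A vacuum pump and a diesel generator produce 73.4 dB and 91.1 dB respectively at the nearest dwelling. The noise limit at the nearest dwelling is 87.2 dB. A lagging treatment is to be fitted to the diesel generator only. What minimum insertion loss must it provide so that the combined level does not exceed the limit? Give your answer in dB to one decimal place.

Everything except the diesel generator sums to 10^(73.4/10) = 2.188e+07 in linear terms, 73.40 dB.
The limit corresponds to 10^(87.2/10) = 5.248e+08; subtracting the fixed part leaves 5.029e+08 for the diesel generator, i.e. 87.02 dB.
Required insertion loss = 91.1 − 87.02 = 4.08 dB.

4.1 dB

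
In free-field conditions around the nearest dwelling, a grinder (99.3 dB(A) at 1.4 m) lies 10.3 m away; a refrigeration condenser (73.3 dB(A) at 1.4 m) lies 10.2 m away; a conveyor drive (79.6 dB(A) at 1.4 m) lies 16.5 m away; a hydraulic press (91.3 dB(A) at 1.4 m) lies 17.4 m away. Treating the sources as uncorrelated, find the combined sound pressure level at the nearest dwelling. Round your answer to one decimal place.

Propagate each source to the receiver with L = L_ref − 20·log₁₀(r/r_ref), then add intensities.
grinder: 99.3 − 20·log₁₀(10.3/1.4) = 99.3 − 17.33 = 81.97 dB(A).
refrigeration condenser: 73.3 − 20·log₁₀(10.2/1.4) = 73.3 − 17.25 = 56.05 dB(A).
conveyor drive: 79.6 − 20·log₁₀(16.5/1.4) = 79.6 − 21.43 = 58.17 dB(A).
hydraulic press: 91.3 − 20·log₁₀(17.4/1.4) = 91.3 − 21.89 = 69.41 dB(A).
Σ 10^(L/10) = 1.670e+08 → L_total = 10·log₁₀(1.670e+08) = 82.23 dB(A).

82.2 dB(A)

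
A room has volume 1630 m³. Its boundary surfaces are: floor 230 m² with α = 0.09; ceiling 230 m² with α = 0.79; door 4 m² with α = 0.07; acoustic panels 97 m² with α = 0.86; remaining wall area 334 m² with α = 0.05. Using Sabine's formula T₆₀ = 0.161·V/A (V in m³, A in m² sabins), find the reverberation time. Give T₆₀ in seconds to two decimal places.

0.87 s

A = Σ Sᵢαᵢ = 230·0.09 + 230·0.79 + 4·0.07 + 97·0.86 + 334·0.05 = 302.80 m².
T₆₀ = 0.161·V/A = 0.161·1630/302.80 = 0.867 s.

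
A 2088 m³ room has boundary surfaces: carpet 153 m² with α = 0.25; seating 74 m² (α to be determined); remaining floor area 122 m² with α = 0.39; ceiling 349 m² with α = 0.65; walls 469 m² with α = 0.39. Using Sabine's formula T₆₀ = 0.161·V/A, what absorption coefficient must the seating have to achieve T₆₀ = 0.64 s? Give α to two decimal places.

0.40

A = 0.161·V/T₆₀ = 0.161·2088/0.64 = 525.26 m² sabins.
Absorption from the other surfaces = 153·0.25 + 122·0.39 + 349·0.65 + 469·0.39 = 495.59 m², so the seating must supply 29.67 m² over 74 m².
α = 29.67/74 = 0.401.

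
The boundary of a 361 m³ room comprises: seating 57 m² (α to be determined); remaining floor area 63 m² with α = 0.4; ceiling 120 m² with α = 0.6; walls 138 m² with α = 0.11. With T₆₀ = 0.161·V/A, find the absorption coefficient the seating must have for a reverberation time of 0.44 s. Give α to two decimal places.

A = 0.161·V/T₆₀ = 0.161·361/0.44 = 132.09 m² sabins.
Absorption from the other surfaces = 63·0.4 + 120·0.6 + 138·0.11 = 112.38 m², so the seating must supply 19.71 m² over 57 m².
α = 19.71/57 = 0.346.

0.35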